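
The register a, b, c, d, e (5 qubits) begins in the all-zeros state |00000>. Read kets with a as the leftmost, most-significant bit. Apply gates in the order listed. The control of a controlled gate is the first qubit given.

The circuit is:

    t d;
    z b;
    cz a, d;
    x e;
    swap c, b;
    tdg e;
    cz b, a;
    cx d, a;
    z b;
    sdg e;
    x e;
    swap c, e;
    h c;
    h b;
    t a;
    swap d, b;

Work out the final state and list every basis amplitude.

The final amplitudes are -exp(I*pi/4)/2 on |00000>, -exp(I*pi/4)/2 on |00010>, -exp(I*pi/4)/2 on |00100>, -exp(I*pi/4)/2 on |00110>, and 0 on every other basis state.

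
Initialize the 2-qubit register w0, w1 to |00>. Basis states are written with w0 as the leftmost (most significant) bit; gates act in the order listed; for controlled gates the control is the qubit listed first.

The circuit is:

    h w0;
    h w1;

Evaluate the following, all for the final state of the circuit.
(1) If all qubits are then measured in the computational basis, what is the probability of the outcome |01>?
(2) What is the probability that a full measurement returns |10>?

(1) A full measurement returns |01> with probability 1/4.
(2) Outcome |10> occurs with probability 1/4.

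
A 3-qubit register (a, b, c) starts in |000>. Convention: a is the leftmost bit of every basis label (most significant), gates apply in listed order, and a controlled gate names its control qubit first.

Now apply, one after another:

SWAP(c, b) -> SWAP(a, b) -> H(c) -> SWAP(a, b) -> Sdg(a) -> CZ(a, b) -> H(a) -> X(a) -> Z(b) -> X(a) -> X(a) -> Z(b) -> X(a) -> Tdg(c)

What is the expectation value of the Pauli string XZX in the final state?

In the final state, XZX has expectation sqrt(2)/2. Key observation: the block from step 8 through step 13 cancels to the identity and can be dropped.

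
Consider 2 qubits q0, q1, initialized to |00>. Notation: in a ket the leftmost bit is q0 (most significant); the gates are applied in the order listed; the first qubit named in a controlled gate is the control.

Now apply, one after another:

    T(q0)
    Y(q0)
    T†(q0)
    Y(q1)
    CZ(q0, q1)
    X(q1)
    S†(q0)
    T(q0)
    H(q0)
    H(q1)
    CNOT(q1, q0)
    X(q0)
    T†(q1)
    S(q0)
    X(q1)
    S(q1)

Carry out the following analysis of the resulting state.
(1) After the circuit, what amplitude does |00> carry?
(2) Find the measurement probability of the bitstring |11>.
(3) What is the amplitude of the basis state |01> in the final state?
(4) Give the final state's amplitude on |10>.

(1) The amplitude on |00> is -exp(I*pi/4)/2.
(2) Outcome |11> occurs with probability 1/4.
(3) |01> carries amplitude -1/2 in the final state.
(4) The final state's coefficient on |10> equals exp(3*I*pi/4)/2.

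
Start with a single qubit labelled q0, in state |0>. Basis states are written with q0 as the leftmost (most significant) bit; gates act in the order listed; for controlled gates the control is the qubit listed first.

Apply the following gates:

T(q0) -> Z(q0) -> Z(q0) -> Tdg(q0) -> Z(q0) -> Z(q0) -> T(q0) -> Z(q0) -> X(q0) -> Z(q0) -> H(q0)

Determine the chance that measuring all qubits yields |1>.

A full measurement returns |1> with probability 1/2.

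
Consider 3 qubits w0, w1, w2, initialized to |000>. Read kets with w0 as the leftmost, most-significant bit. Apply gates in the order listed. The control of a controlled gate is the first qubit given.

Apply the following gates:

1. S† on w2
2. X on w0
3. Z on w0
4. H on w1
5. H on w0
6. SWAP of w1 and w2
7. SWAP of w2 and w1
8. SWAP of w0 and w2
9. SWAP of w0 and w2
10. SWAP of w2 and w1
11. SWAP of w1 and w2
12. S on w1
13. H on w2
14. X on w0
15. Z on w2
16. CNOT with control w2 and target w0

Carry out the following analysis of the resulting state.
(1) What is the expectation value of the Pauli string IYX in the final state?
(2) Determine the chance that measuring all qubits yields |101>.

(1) The expectation value of IYX is 1. Key observation: steps 6-11 multiply out to the identity, so the circuit reduces to the remaining gates.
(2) The probability of measuring |101> is 1/8.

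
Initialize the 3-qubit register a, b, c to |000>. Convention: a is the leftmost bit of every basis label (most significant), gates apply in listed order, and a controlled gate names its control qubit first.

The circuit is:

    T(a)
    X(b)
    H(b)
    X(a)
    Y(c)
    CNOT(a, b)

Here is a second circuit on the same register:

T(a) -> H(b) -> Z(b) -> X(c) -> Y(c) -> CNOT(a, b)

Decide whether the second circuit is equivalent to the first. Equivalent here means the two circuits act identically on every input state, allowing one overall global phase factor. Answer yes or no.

No — the two circuits implement different unitaries, even allowing a global phase.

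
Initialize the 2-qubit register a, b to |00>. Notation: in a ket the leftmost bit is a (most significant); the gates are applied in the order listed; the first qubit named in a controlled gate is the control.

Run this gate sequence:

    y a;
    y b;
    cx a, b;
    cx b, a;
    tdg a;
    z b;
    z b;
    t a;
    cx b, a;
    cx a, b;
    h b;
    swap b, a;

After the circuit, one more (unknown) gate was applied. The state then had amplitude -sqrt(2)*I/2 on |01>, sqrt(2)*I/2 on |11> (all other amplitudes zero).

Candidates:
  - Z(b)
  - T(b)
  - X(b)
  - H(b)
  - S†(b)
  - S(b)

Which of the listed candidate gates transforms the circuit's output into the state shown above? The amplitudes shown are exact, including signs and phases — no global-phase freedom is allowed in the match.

It was S(b) that produced the state shown. Key observation: gates 3-10 undo each other exactly, leaving only the rest of the circuit to track.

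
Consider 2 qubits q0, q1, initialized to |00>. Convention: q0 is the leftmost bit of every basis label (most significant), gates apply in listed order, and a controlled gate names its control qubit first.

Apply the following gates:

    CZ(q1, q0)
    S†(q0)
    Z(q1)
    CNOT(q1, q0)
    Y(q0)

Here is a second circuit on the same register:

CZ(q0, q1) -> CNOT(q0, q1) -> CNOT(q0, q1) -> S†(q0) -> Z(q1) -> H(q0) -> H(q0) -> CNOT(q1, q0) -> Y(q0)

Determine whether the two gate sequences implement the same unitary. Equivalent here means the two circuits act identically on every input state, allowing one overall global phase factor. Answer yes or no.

Yes, they are equivalent — the unitaries differ by at most a global phase.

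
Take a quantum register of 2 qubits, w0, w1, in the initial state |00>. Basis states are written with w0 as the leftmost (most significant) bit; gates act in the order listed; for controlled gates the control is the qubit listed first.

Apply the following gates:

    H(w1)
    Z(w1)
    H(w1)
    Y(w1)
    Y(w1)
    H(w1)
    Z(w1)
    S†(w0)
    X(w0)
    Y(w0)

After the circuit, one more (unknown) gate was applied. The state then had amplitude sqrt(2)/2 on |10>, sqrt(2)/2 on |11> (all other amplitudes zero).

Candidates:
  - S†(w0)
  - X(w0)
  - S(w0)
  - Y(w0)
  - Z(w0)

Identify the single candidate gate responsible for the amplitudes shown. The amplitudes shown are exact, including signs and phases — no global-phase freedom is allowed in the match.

The unique candidate consistent with the amplitudes is Y(w0).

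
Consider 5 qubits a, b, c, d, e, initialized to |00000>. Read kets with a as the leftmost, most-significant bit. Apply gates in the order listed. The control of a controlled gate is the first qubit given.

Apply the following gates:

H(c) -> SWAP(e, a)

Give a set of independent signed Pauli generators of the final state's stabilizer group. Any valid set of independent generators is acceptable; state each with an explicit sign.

One valid set of independent stabilizer generators is +IIXII, +ZIIII, +IZIII, +IIIZI, +IIIIZ (any independent generating set of the same group is equally correct).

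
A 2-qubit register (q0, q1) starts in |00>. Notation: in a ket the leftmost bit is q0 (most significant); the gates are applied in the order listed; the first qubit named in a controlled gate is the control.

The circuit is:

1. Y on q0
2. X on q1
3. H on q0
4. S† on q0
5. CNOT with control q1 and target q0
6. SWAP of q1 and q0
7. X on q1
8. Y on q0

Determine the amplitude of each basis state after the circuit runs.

After the circuit, the state carries amplitude sqrt(2)/2 on |00>, sqrt(2)*I/2 on |01>, 0 on |10>, 0 on |11>.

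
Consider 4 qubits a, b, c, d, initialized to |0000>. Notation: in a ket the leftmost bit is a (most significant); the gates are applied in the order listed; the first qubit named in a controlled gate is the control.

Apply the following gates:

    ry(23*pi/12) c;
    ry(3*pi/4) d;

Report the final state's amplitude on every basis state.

The final amplitudes are -sqrt(6)/8 - 1/4 + sqrt(2)/8 on |0000>, -sqrt(3)/4 - sqrt(6)/8 - sqrt(2)/8 on |0001>, -sqrt(3)/4 + sqrt(2)/8 + sqrt(6)/8 on |0010>, -sqrt(6)/8 + sqrt(2)/8 + 1/4 on |0011>, and 0 on every other basis state.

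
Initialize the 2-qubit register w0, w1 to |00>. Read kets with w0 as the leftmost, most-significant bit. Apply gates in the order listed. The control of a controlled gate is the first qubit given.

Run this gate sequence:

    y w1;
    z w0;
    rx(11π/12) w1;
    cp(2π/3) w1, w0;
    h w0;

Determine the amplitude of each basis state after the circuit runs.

The resulting statevector has amplitude sqrt(4 - 2*sqrt(2))/8 + sqrt(6*sqrt(2) + 12)/8 on |00>, -I*sqrt(12 - 6*sqrt(2))/8 + I*sqrt(2*sqrt(2) + 4)/8 on |01>, sqrt(4 - 2*sqrt(2))/8 + sqrt(6*sqrt(2) + 12)/8 on |10>, -I*sqrt(12 - 6*sqrt(2))/8 + I*sqrt(2*sqrt(2) + 4)/8 on |11>.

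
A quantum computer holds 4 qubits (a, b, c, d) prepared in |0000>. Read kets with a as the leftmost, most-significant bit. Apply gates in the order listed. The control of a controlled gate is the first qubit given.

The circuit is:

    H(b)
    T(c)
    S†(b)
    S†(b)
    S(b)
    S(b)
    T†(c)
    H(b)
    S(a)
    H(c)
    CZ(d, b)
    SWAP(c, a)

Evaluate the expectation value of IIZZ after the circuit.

The observable IIZZ averages to 1. Key observation: the block from step 1 through step 8 cancels to the identity and can be dropped.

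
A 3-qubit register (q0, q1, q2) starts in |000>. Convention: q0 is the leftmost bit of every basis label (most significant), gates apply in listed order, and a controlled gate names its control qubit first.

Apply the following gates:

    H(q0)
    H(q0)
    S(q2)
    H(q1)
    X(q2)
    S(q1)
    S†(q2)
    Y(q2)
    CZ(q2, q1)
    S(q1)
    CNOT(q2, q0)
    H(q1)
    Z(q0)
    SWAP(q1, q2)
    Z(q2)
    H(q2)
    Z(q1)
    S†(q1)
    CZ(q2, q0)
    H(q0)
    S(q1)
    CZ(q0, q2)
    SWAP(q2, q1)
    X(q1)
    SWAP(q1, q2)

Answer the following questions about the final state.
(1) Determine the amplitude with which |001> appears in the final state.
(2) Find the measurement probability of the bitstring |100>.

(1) The final state's coefficient on |001> equals 1/2.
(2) The probability of measuring |100> is 1/4.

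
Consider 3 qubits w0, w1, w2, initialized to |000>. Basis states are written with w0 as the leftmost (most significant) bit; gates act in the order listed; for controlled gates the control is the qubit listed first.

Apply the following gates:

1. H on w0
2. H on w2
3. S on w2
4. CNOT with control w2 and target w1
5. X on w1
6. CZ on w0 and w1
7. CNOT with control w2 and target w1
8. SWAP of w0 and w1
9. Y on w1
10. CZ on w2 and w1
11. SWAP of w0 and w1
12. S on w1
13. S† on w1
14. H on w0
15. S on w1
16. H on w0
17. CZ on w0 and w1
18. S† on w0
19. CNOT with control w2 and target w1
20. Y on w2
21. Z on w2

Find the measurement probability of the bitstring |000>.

The probability of measuring |000> is 1/4.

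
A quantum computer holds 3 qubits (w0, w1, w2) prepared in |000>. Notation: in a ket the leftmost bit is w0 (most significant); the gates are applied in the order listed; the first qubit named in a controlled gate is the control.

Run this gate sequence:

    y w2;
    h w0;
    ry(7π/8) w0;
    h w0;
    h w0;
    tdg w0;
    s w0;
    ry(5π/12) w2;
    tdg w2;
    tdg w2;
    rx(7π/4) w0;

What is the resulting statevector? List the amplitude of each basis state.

The final amplitudes are -sqrt(6)*I*sin(7*pi/16)/8 - sqrt(3)*I*sin(7*pi/16)/8 - sqrt(6)*I*sqrt(1/2 - sqrt(2)/4)*sqrt(sqrt(2)/4 + 1/2)*exp(-I*pi/4)*sin(7*pi/16)/4 - I*exp(-I*pi/4)*sin(7*pi/16)/8 - sqrt(6)*I*sqrt(1/2 - sqrt(2)/4)*sqrt(sqrt(2)/4 + 1/2)*exp(-I*pi/4)*cos(7*pi/16)/4 - sqrt(2)*I*sqrt(1/2 - sqrt(2)/4)*sqrt(sqrt(2)/4 + 1/2)*cos(7*pi/16)/4 - I*exp(-I*pi/4)*cos(7*pi/16)/8 + sqrt(2)*I*exp(-I*pi/4)*cos(7*pi/16)/8 + sqrt(3)*I*cos(7*pi/16)/8 + sqrt(6)*I*cos(7*pi/16)/8 + sqrt(2)*I*sqrt(1/2 - sqrt(2)/4)*sqrt(sqrt(2)/4 + 1/2)*sin(7*pi/16)/4 + sqrt(2)*I*exp(-I*pi/4)*sin(7*pi/16)/8 on |000>, -sqrt(6)*sqrt(1/2 - sqrt(2)/4)*sqrt(sqrt(2)/4 + 1/2)*cos(7*pi/16)/4 - sqrt(2)*cos(7*pi/16)/8 - cos(7*pi/16)/8 + sin(7*pi/16)/8 + sqrt(2)*sin(7*pi/16)/8 + sqrt(6)*sqrt(1/2 - sqrt(2)/4)*sqrt(sqrt(2)/4 + 1/2)*sin(7*pi/16)/4 + sqrt(6)*exp(-I*pi/4)*sin(7*pi/16)/8 + sqrt(2)*sqrt(1/2 - sqrt(2)/4)*sqrt(sqrt(2)/4 + 1/2)*exp(-I*pi/4)*sin(7*pi/16)/4 + sqrt(6)*exp(-I*pi/4)*cos(7*pi/16)/8 + sqrt(2)*sqrt(1/2 - sqrt(2)/4)*sqrt(sqrt(2)/4 + 1/2)*exp(-I*pi/4)*cos(7*pi/16)/4 - sqrt(3)*exp(-I*pi/4)*cos(7*pi/16)/8 - sqrt(3)*exp(-I*pi/4)*sin(7*pi/16)/8 on |001>, 0 on |010>, 0 on |011>, -sqrt(2)*sin(7*pi/16)/8 - sqrt(6)*sqrt(1/2 - sqrt(2)/4)*sqrt(sqrt(2)/4 + 1/2)*cos(7*pi/16)/4 - cos(7*pi/16)/8 + sqrt(2)*cos(7*pi/16)/8 + sin(7*pi/16)/8 + sqrt(6)*sqrt(1/2 - sqrt(2)/4)*sqrt(sqrt(2)/4 + 1/2)*sin(7*pi/16)/4 + sqrt(2)*sqrt(1/2 - sqrt(2)/4)*sqrt(sqrt(2)/4 + 1/2)*exp(-I*pi/4)*sin(7*pi/16)/4 + sqrt(2)*sqrt(1/2 - sqrt(2)/4)*sqrt(sqrt(2)/4 + 1/2)*exp(-I*pi/4)*cos(7*pi/16)/4 - sqrt(3)*exp(-I*pi/4)*cos(7*pi/16)/8 - sqrt(6)*exp(-I*pi/4)*cos(7*pi/16)/8 - sqrt(3)*exp(-I*pi/4)*sin(7*pi/16)/8 - sqrt(6)*exp(-I*pi/4)*sin(7*pi/16)/8 on |100>, -sqrt(3)*I*sin(7*pi/16)/8 - sqrt(6)*I*sqrt(1/2 - sqrt(2)/4)*sqrt(sqrt(2)/4 + 1/2)*exp(-I*pi/4)*sin(7*pi/16)/4 - sqrt(2)*I*exp(-I*pi/4)*sin(7*pi/16)/8 - I*exp(-I*pi/4)*sin(7*pi/16)/8 - sqrt(6)*I*cos(7*pi/16)/8 - sqrt(6)*I*sqrt(1/2 - sqrt(2)/4)*sqrt(sqrt(2)/4 + 1/2)*exp(-I*pi/4)*cos(7*pi/16)/4 - sqrt(2)*I*exp(-I*pi/4)*cos(7*pi/16)/8 - sqrt(2)*I*sqrt(1/2 - sqrt(2)/4)*sqrt(sqrt(2)/4 + 1/2)*cos(7*pi/16)/4 - I*exp(-I*pi/4)*cos(7*pi/16)/8 + sqrt(3)*I*cos(7*pi/16)/8 + sqrt(2)*I*sqrt(1/2 - sqrt(2)/4)*sqrt(sqrt(2)/4 + 1/2)*sin(7*pi/16)/4 + sqrt(6)*I*sin(7*pi/16)/8 on |101>, 0 on |110>, 0 on |111>.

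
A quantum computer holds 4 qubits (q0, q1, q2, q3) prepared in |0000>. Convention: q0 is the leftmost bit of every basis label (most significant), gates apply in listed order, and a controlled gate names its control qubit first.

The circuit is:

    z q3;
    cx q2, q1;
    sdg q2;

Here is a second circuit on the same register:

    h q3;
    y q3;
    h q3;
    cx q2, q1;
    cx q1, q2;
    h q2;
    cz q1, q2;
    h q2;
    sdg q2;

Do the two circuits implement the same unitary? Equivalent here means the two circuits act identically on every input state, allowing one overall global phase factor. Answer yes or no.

No — the two circuits implement different unitaries, even allowing a global phase.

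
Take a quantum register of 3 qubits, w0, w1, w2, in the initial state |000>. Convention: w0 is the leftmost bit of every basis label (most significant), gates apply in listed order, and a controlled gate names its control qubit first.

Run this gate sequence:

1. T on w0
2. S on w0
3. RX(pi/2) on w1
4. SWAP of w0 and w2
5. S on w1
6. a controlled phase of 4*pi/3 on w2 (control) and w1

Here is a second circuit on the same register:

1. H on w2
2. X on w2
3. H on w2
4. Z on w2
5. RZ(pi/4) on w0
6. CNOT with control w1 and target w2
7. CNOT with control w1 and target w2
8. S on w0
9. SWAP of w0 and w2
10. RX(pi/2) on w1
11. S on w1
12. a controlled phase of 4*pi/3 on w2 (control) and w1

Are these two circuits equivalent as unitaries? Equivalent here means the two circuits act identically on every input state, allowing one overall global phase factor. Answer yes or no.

Yes — the two circuits implement the same unitary up to a global phase.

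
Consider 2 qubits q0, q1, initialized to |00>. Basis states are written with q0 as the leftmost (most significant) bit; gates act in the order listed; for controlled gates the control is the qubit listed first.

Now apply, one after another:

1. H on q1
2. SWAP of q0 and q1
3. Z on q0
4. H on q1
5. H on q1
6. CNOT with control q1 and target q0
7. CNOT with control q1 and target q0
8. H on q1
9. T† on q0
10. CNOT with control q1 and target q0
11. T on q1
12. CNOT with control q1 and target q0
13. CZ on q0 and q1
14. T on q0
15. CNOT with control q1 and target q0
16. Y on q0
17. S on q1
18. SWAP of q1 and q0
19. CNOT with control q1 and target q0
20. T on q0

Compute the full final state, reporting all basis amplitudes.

The final amplitudes are I/2 on |00>, -exp(I*pi/4)/2 on |01>, I/2 on |10>, exp(3*I*pi/4)/2 on |11>. Key observation: gates 5-8 undo each other exactly, leaving only the rest of the circuit to track.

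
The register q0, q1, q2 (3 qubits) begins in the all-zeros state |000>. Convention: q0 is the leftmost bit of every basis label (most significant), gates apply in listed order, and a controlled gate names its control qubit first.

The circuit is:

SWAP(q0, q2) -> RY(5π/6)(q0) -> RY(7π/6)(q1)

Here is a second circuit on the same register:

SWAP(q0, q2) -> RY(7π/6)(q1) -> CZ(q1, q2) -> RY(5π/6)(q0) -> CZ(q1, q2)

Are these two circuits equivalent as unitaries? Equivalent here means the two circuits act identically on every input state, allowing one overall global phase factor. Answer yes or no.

Yes — the two circuits implement the same unitary up to a global phase.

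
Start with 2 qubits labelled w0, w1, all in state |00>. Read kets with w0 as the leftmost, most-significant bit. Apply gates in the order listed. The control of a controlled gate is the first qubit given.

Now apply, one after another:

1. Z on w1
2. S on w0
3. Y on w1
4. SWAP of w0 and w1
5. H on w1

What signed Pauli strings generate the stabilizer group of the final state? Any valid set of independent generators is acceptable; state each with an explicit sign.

One valid set of independent stabilizer generators is +IX, -ZI (any independent generating set of the same group is equally correct).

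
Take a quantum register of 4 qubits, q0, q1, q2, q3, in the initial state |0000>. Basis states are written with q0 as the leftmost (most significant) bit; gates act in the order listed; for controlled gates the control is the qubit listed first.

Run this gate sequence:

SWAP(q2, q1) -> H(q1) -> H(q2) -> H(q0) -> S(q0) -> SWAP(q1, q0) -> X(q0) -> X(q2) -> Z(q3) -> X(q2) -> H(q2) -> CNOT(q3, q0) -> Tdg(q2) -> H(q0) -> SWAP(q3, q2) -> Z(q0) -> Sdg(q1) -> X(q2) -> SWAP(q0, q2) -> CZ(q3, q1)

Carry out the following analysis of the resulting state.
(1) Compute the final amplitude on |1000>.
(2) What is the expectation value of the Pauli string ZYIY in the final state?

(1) The final state's coefficient on |1000> equals sqrt(2)/2.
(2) The observable ZYIY averages to 0.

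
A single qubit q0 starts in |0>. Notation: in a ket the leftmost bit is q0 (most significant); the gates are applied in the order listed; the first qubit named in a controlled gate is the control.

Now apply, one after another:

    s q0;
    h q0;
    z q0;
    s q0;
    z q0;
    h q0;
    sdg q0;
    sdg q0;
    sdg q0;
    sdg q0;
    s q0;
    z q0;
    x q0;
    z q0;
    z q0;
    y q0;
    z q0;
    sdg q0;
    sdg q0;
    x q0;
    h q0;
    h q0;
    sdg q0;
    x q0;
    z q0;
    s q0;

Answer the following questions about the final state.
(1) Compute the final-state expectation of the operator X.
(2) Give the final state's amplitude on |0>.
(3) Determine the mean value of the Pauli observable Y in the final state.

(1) In the final state, X has expectation 1.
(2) The final state's coefficient on |0> equals -1/2 - I/2.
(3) The expectation value of Y is 0.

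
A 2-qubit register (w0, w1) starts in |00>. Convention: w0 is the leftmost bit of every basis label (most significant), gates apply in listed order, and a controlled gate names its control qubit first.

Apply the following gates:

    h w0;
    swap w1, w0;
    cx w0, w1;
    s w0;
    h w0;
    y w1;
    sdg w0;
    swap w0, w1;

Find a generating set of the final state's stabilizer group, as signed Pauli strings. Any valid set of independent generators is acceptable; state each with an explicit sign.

The stabilizer group can be generated by -XI, -IY, among other valid generating sets.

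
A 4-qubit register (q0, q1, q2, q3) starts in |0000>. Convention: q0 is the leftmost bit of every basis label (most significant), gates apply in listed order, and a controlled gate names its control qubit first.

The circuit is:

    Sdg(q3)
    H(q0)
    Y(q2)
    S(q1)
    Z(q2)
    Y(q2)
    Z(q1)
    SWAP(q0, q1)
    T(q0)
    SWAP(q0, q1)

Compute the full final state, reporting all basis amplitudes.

The resulting statevector has amplitude -sqrt(2)/2 on |0000>, -sqrt(2)/2 on |1000>, and 0 on every other basis state.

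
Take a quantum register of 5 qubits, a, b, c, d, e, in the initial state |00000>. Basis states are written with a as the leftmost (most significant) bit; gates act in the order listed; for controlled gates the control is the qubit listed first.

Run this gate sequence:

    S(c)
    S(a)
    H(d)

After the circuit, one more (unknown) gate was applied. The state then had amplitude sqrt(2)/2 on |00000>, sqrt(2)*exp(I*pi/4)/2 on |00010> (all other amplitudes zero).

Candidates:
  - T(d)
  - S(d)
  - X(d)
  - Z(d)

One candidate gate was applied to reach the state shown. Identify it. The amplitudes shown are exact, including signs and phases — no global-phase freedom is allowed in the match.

The unique candidate consistent with the amplitudes is T(d).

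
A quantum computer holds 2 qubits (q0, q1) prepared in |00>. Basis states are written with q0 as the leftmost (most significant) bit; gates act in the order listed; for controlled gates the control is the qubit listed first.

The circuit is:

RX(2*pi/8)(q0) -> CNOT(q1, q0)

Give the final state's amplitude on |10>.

The amplitude on |10> is -I*sqrt(2 - sqrt(2))/2.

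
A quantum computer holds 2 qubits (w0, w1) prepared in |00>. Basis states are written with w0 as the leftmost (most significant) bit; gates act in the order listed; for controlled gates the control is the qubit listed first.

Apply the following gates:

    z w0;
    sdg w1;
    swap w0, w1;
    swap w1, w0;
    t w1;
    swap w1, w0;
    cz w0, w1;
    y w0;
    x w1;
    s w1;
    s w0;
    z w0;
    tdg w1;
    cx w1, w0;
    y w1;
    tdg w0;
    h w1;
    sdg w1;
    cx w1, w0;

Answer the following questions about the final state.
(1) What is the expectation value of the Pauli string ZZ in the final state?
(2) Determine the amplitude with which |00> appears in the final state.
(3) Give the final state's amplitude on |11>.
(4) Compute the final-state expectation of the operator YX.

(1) In the final state, ZZ has expectation 1.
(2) |00> carries amplitude -sqrt(2)*exp(3*I*pi/4)/2 in the final state.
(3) |11> carries amplitude -sqrt(2)*exp(I*pi/4)/2 in the final state.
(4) In the final state, YX has expectation -1.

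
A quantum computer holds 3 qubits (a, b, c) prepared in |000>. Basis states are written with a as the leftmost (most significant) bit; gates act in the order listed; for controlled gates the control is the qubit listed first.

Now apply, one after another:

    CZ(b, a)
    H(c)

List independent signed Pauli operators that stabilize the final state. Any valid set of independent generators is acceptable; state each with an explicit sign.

The stabilizer group can be generated by +IIX, +ZII, +IZI, among other valid generating sets.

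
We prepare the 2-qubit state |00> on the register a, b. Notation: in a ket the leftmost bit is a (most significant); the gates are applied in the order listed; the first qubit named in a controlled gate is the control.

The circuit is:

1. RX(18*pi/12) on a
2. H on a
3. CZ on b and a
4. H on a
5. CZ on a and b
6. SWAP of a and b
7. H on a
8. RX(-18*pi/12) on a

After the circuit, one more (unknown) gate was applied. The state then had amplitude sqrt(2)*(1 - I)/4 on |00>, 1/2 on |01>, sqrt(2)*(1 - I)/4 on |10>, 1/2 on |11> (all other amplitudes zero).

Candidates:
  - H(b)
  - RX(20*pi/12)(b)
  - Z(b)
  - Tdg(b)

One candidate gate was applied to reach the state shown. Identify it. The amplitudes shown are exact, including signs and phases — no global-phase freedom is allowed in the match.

It was Tdg(b) that produced the state shown.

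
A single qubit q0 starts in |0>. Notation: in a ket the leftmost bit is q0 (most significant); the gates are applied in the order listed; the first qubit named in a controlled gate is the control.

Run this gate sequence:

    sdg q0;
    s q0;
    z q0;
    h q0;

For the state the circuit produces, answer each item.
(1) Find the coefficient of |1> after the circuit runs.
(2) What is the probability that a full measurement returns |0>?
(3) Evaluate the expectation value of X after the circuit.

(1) The amplitude on |1> is sqrt(2)/2.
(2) Outcome |0> occurs with probability 1/2.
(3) The expectation value of X is 1.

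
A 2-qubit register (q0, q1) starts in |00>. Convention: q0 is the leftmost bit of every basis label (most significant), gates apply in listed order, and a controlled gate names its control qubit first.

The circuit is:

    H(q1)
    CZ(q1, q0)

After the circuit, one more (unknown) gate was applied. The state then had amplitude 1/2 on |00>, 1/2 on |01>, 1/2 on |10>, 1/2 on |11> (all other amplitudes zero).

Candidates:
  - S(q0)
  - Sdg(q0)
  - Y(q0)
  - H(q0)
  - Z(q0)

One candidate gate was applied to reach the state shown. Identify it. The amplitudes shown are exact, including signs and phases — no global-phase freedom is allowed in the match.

The unique candidate consistent with the amplitudes is H(q0).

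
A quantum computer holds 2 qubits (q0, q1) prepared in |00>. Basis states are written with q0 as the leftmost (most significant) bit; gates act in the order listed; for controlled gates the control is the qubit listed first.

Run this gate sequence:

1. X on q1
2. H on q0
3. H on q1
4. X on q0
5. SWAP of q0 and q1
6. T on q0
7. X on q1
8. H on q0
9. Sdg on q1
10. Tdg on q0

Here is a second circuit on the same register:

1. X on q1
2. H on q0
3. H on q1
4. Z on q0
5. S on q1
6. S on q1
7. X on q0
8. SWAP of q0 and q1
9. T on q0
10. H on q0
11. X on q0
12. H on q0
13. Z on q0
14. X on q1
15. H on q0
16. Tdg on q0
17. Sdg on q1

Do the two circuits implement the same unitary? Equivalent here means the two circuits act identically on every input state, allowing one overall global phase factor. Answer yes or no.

No: there is an input state on which the two circuits produce genuinely different outputs (not merely differing by a phase).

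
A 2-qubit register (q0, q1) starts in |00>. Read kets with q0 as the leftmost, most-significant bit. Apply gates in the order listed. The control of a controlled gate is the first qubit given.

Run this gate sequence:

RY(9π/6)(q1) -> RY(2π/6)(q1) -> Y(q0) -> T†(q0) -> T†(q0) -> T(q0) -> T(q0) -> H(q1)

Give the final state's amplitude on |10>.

|10> carries amplitude -I/2 in the final state. Key observation: the block from step 4 through step 7 cancels to the identity and can be dropped.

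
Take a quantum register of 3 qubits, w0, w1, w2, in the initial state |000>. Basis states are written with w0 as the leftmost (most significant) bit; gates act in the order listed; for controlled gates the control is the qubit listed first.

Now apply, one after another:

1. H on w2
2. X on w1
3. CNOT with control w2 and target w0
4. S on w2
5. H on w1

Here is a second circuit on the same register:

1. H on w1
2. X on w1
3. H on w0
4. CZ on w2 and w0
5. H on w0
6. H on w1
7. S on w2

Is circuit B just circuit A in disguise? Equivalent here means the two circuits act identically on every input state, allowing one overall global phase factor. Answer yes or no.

No — the two circuits implement different unitaries, even allowing a global phase.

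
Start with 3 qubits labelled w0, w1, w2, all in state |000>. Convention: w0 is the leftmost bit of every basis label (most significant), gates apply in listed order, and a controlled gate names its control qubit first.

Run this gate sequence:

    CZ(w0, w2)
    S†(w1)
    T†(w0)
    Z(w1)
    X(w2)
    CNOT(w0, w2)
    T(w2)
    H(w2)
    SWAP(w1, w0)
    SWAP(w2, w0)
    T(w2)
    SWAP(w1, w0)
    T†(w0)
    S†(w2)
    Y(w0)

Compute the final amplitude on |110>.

The final state's coefficient on |110> equals -sqrt(2)*exp(3*I*pi/4)/2.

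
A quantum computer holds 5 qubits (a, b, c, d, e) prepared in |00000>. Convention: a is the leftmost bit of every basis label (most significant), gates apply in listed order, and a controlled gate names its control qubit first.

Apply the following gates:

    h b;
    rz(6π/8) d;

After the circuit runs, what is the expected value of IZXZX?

The expectation value of IZXZX is 0.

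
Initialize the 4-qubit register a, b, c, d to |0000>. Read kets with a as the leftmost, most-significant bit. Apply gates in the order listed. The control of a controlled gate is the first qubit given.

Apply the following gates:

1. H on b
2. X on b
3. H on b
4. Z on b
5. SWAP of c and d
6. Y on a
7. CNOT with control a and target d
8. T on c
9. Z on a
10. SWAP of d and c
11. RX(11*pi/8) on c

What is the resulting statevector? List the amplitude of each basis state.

The resulting statevector has amplitude -sin(5*pi/16) on |1000>, I*cos(5*pi/16) on |1010>, and 0 on every other basis state. Key observation: the block from step 1 through step 4 cancels to the identity and can be dropped.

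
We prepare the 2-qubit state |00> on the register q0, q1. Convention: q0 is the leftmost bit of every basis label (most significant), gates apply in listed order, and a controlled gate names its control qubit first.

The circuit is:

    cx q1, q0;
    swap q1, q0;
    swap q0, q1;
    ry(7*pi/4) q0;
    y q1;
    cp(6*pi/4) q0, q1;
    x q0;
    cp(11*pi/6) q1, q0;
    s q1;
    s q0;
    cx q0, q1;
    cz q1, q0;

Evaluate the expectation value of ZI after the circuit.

The observable ZI averages to -sqrt(2)/2.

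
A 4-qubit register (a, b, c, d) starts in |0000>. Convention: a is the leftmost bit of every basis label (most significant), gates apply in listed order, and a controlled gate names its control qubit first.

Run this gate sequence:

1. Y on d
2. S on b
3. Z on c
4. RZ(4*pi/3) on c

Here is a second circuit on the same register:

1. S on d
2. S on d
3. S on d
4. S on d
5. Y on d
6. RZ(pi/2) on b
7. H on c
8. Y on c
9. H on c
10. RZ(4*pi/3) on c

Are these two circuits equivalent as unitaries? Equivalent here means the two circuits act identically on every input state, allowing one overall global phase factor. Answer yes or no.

No, they are not equivalent — no single phase factor reconciles the two unitaries.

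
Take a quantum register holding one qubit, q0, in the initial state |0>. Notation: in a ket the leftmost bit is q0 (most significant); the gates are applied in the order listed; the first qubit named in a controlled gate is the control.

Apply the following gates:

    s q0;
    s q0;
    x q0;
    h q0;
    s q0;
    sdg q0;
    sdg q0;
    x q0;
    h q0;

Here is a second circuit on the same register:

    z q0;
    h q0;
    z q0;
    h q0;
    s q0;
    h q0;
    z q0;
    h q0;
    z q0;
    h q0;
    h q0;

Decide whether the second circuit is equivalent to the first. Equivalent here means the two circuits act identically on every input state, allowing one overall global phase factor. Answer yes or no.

No — the two circuits implement different unitaries, even allowing a global phase.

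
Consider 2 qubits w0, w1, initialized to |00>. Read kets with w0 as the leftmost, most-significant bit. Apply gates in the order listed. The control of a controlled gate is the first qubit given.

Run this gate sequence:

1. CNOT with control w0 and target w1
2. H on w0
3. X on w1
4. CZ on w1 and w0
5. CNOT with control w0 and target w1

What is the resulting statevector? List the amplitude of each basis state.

After the circuit, the state carries amplitude 0 on |00>, sqrt(2)/2 on |01>, -sqrt(2)/2 on |10>, 0 on |11>.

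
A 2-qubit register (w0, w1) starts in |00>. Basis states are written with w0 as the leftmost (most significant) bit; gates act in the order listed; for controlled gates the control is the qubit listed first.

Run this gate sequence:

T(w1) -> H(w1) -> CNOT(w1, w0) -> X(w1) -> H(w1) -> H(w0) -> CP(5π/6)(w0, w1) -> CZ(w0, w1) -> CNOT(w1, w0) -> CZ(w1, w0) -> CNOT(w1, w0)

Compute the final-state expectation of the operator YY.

The expectation value of YY is sqrt(3)/2.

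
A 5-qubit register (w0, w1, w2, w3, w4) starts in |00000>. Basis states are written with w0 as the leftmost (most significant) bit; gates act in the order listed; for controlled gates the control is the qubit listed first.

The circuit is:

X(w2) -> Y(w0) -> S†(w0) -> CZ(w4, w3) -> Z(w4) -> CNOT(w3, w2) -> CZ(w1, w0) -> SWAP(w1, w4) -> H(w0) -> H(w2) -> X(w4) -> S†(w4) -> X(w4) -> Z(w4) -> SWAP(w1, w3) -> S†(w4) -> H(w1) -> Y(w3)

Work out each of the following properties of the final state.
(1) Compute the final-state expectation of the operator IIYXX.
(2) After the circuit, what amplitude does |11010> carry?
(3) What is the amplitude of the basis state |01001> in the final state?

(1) The expectation value of IIYXX is 0.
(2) |11010> carries amplitude -sqrt(2)/4 in the final state.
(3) The amplitude on |01001> is 0.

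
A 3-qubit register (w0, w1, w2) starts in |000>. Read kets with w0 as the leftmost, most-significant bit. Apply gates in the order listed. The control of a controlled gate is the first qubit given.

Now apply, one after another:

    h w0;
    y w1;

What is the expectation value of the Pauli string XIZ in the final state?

In the final state, XIZ has expectation 1.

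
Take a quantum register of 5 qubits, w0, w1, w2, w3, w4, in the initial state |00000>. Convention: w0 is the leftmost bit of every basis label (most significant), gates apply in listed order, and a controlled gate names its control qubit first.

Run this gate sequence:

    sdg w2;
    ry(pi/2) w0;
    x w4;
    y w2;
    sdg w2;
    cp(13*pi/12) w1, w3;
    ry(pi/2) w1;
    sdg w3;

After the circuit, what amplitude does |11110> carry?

|11110> carries amplitude 0 in the final state.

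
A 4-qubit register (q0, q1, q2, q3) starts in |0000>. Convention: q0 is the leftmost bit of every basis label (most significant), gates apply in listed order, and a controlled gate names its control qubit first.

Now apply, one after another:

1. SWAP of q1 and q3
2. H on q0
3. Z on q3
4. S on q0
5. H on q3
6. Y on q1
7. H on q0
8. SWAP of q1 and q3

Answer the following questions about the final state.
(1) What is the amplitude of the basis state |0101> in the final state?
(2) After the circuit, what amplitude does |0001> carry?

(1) The final state's coefficient on |0101> equals sqrt(2)*(-1 + I)/4.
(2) |0001> carries amplitude sqrt(2)*(-1 + I)/4 in the final state.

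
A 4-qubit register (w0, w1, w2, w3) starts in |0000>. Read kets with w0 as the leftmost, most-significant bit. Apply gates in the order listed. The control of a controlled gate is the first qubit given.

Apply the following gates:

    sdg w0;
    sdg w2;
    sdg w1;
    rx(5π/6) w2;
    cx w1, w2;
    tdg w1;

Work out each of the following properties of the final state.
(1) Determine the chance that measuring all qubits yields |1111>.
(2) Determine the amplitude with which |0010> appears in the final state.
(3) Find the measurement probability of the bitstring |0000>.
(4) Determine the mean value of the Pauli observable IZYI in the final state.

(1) Outcome |1111> occurs with probability 0.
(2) |0010> carries amplitude I*(-sqrt(6) - sqrt(2))/4 in the final state.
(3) Outcome |0000> occurs with probability 1/2 - sqrt(3)/4.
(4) In the final state, IZYI has expectation -1/2.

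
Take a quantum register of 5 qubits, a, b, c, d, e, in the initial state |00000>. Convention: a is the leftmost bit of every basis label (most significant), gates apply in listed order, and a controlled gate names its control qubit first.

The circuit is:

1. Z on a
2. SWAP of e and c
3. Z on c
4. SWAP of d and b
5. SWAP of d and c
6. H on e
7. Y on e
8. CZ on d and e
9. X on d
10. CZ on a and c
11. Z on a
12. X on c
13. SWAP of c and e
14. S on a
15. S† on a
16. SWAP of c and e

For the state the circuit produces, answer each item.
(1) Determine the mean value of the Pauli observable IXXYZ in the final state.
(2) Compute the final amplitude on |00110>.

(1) The observable IXXYZ averages to 0.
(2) The amplitude on |00110> is -sqrt(2)*I/2.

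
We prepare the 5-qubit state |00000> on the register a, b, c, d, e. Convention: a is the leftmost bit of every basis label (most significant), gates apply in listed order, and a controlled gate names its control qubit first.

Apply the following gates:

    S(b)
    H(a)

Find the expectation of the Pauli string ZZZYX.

The expectation value of ZZZYX is 0.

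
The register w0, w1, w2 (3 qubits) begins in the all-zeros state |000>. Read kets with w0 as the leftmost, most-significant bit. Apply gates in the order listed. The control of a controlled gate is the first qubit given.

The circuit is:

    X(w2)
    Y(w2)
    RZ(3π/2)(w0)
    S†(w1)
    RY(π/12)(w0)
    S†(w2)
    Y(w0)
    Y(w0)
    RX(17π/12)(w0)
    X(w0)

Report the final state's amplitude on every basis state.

The resulting statevector has amplitude (sqrt(2) + sqrt(3) - sqrt(3)*I + sqrt(2)*I)*exp(I*pi/4)/4 on |000>, (-1 + sqrt(2) - sqrt(2)*I - I)*exp(I*pi/4)/4 on |100>, and 0 on every other basis state.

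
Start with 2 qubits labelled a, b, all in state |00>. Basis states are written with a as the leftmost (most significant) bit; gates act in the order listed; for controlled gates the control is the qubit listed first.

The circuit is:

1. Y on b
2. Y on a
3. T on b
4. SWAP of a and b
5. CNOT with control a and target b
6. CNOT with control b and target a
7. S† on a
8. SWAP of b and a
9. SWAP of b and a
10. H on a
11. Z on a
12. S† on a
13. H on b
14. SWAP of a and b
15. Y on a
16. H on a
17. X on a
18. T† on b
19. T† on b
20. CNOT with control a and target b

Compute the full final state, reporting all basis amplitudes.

After the circuit, the state carries amplitude sqrt(2)*exp(I*pi/4)/2 on |00>, -sqrt(2)*exp(I*pi/4)/2 on |01>, 0 on |10>, 0 on |11>. Key observation: gates 8-9 undo each other exactly, leaving only the rest of the circuit to track.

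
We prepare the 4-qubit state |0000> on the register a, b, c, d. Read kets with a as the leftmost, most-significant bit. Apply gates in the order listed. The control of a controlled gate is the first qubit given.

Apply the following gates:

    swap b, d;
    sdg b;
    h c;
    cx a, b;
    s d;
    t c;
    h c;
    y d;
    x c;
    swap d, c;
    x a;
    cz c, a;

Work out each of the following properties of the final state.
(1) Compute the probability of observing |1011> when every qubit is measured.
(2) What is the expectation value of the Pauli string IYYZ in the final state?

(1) Outcome |1011> occurs with probability sqrt(2)/4 + 1/2.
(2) In the final state, IYYZ has expectation 0.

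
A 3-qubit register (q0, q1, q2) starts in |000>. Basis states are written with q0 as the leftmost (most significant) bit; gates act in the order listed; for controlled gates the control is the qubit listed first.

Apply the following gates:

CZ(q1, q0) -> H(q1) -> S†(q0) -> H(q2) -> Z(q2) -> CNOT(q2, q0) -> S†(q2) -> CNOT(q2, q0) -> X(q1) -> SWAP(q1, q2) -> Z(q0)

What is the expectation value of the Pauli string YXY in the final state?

The observable YXY averages to 0.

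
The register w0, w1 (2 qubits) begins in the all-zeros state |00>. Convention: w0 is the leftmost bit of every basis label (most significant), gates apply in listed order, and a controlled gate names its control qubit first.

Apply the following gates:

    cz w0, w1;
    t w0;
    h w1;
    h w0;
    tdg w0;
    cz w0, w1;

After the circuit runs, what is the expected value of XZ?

In the final state, XZ has expectation sqrt(2)/2.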